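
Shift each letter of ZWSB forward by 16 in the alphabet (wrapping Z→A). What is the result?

PMIR

Z(25): 25+16=41≡15 → P
W(22): 22+16=38≡12 → M
S(18): 18+16=34≡8 → I
B(1): 1+16=17 → R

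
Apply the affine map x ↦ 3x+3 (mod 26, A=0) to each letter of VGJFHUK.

OVESYLH

V(21): 3·21+3=66≡14 → O
G(6): 3·6+3=21 → V
J(9): 3·9+3=30≡4 → E
F(5): 3·5+3=18 → S
H(7): 3·7+3=24 → Y
U(20): 3·20+3=63≡11 → L
K(10): 3·10+3=33≡7 → H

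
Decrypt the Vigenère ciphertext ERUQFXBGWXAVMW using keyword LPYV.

TCWVUIDLLICABH

Repeat the key across the ciphertext: LPYVLPYVLPYVLP
E(4)−L(11): -7≡19 → T
R(17)−P(15): 2 → C
U(20)−Y(24): -4≡22 → W
Q(16)−V(21): -5≡21 → V
F(5)−L(11): -6≡20 → U
X(23)−P(15): 8 → I
B(1)−Y(24): -23≡3 → D
G(6)−V(21): -15≡11 → L
W(22)−L(11): 11 → L
X(23)−P(15): 8 → I
A(0)−Y(24): -24≡2 → C
V(21)−V(21): 0 → A
M(12)−L(11): 1 → B
W(22)−P(15): 7 → H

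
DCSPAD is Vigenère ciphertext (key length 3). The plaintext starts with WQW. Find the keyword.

Subtract each crib letter from the matching ciphertext letter (mod 26):
D(3)−W(22)=-19≡7 → H
C(2)−Q(16)=-14≡12 → M
S(18)−W(22)=-4≡22 → W

HMW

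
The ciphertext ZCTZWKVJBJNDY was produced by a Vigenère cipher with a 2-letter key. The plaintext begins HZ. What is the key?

SD

Subtract each crib letter from the matching ciphertext letter (mod 26):
Z(25)−H(7)=18 → S
C(2)−Z(25)=-23≡3 → D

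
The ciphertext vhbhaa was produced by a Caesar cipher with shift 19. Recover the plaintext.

coiohh

v(21): 21−19=2 → c
h(7): 7−19=-12≡14 → o
b(1): 1−19=-18≡8 → i
h(7): 7−19=-12≡14 → o
a(0): 0−19=-19≡7 → h
a(0): 0−19=-19≡7 → h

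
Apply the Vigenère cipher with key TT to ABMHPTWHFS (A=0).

Repeat the key across the message: TTTTTTTTTT
A(0)+T(19): 19 → T
B(1)+T(19): 20 → U
M(12)+T(19): 31≡5 → F
H(7)+T(19): 26≡0 → A
P(15)+T(19): 34≡8 → I
T(19)+T(19): 38≡12 → M
W(22)+T(19): 41≡15 → P
H(7)+T(19): 26≡0 → A
F(5)+T(19): 24 → Y
S(18)+T(19): 37≡11 → L

TUFAIMPAYL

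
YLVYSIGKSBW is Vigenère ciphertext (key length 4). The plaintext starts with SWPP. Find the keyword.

GPGJ

Subtract each crib letter from the matching ciphertext letter (mod 26):
Y(24)−S(18)=6 → G
L(11)−W(22)=-11≡15 → P
V(21)−P(15)=6 → G
Y(24)−P(15)=9 → J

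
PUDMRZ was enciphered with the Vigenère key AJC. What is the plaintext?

Repeat the key across the ciphertext: AJCAJC
P(15)−A(0): 15 → P
U(20)−J(9): 11 → L
D(3)−C(2): 1 → B
M(12)−A(0): 12 → M
R(17)−J(9): 8 → I
Z(25)−C(2): 23 → X

PLBMIX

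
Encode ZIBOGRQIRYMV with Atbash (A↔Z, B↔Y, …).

Z(25) → A(0)
I(8) → R(17)
B(1) → Y(24)
O(14) → L(11)
G(6) → T(19)
R(17) → I(8)
Q(16) → J(9)
I(8) → R(17)
R(17) → I(8)
Y(24) → B(1)
M(12) → N(13)
V(21) → E(4)

ARYLTIJRIBNE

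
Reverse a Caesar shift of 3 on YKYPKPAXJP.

Y(24): 24−3=21 → V
K(10): 10−3=7 → H
Y(24): 24−3=21 → V
P(15): 15−3=12 → M
K(10): 10−3=7 → H
P(15): 15−3=12 → M
A(0): 0−3=-3≡23 → X
X(23): 23−3=20 → U
J(9): 9−3=6 → G
P(15): 15−3=12 → M

VHVMHMXUGM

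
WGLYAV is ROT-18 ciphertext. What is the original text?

EOTGID

W(22): 22−18=4 → E
G(6): 6−18=-12≡14 → O
L(11): 11−18=-7≡19 → T
Y(24): 24−18=6 → G
A(0): 0−18=-18≡8 → I
V(21): 21−18=3 → D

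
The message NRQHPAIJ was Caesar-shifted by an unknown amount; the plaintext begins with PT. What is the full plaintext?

PTSJRCKL

From the crib: N(13)−P(15)=-2≡24, so the shift is 24.
Subtract 24 from each ciphertext letter:
N(13): 13−24=-11≡15 → P
R(17): 17−24=-7≡19 → T
Q(16): 16−24=-8≡18 → S
H(7): 7−24=-17≡9 → J
P(15): 15−24=-9≡17 → R
A(0): 0−24=-24≡2 → C
I(8): 8−24=-16≡10 → K
J(9): 9−24=-15≡11 → L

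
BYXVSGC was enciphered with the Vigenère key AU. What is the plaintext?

Repeat the key across the ciphertext: AUAUAUA
B(1)−A(0): 1 → B
Y(24)−U(20): 4 → E
X(23)−A(0): 23 → X
V(21)−U(20): 1 → B
S(18)−A(0): 18 → S
G(6)−U(20): -14≡12 → M
C(2)−A(0): 2 → C

BEXBSMC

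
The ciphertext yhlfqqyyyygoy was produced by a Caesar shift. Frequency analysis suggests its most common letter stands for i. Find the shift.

The most frequent ciphertext letter is y (appears 6 times).
y is position 24; i is position 8.
Shift = 16.

16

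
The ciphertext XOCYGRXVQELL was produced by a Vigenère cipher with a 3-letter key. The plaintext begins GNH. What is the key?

Subtract each crib letter from the matching ciphertext letter (mod 26):
X(23)−G(6)=17 → R
O(14)−N(13)=1 → B
C(2)−H(7)=-5≡21 → V

RBV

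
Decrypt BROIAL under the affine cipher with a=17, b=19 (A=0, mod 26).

CGPHFY

The inverse of 17 mod 26 is 23, since 17·23=391≡1. Apply D(y)=23·(y−19) mod 26:
B(1): 23·(1−19)=-414≡2 → C
R(17): 23·(17−19)=-46≡6 → G
O(14): 23·(14−19)=-115≡15 → P
I(8): 23·(8−19)=-253≡7 → H
A(0): 23·(0−19)=-437≡5 → F
L(11): 23·(11−19)=-184≡24 → Y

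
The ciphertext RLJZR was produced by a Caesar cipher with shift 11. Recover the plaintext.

GAYOG

R(17): 17−11=6 → G
L(11): 11−11=0 → A
J(9): 9−11=-2≡24 → Y
Z(25): 25−11=14 → O
R(17): 17−11=6 → G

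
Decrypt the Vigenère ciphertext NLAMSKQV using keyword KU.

DRQSIQGB

Repeat the key across the ciphertext: KUKUKUKU
N(13)−K(10): 3 → D
L(11)−U(20): -9≡17 → R
A(0)−K(10): -10≡16 → Q
M(12)−U(20): -8≡18 → S
S(18)−K(10): 8 → I
K(10)−U(20): -10≡16 → Q
Q(16)−K(10): 6 → G
V(21)−U(20): 1 → B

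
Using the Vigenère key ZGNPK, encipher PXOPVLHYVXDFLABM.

ODBEFKNLKHCLYPLL

Repeat the key across the message: ZGNPKZGNPKZGNPKZ
P(15)+Z(25): 40≡14 → O
X(23)+G(6): 29≡3 → D
O(14)+N(13): 27≡1 → B
P(15)+P(15): 30≡4 → E
V(21)+K(10): 31≡5 → F
L(11)+Z(25): 36≡10 → K
H(7)+G(6): 13 → N
Y(24)+N(13): 37≡11 → L
V(21)+P(15): 36≡10 → K
X(23)+K(10): 33≡7 → H
D(3)+Z(25): 28≡2 → C
F(5)+G(6): 11 → L
L(11)+N(13): 24 → Y
A(0)+P(15): 15 → P
B(1)+K(10): 11 → L
M(12)+Z(25): 37≡11 → L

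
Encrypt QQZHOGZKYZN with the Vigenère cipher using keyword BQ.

Repeat the key across the message: BQBQBQBQBQB
Q(16)+B(1): 17 → R
Q(16)+Q(16): 32≡6 → G
Z(25)+B(1): 26≡0 → A
H(7)+Q(16): 23 → X
O(14)+B(1): 15 → P
G(6)+Q(16): 22 → W
Z(25)+B(1): 26≡0 → A
K(10)+Q(16): 26≡0 → A
Y(24)+B(1): 25 → Z
Z(25)+Q(16): 41≡15 → P
N(13)+B(1): 14 → O

RGAXPWAAZPO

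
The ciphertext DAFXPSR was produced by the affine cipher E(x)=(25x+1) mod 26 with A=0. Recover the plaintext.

YBWEMJK

The inverse of 25 mod 26 is 25, since 25·25=625≡1. Apply D(y)=25·(y−1) mod 26:
D(3): 25·(3−1)=50≡24 → Y
A(0): 25·(0−1)=-25≡1 → B
F(5): 25·(5−1)=100≡22 → W
X(23): 25·(23−1)=550≡4 → E
P(15): 25·(15−1)=350≡12 → M
S(18): 25·(18−1)=425≡9 → J
R(17): 25·(17−1)=400≡10 → K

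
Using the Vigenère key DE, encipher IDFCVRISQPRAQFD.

LHIGYVLWTTUETJG

Repeat the key across the message: DEDEDEDEDEDEDED
I(8)+D(3): 11 → L
D(3)+E(4): 7 → H
F(5)+D(3): 8 → I
C(2)+E(4): 6 → G
V(21)+D(3): 24 → Y
R(17)+E(4): 21 → V
I(8)+D(3): 11 → L
S(18)+E(4): 22 → W
Q(16)+D(3): 19 → T
P(15)+E(4): 19 → T
R(17)+D(3): 20 → U
A(0)+E(4): 4 → E
Q(16)+D(3): 19 → T
F(5)+E(4): 9 → J
D(3)+D(3): 6 → G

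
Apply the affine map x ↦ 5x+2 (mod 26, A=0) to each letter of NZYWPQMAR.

N(13): 5·13+2=67≡15 → P
Z(25): 5·25+2=127≡23 → X
Y(24): 5·24+2=122≡18 → S
W(22): 5·22+2=112≡8 → I
P(15): 5·15+2=77≡25 → Z
Q(16): 5·16+2=82≡4 → E
M(12): 5·12+2=62≡10 → K
A(0): 5·0+2=2 → C
R(17): 5·17+2=87≡9 → J

PXSIZEKCJ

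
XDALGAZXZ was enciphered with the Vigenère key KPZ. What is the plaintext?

NOBBRBPIA

Repeat the key across the ciphertext: KPZKPZKPZ
X(23)−K(10): 13 → N
D(3)−P(15): -12≡14 → O
A(0)−Z(25): -25≡1 → B
L(11)−K(10): 1 → B
G(6)−P(15): -9≡17 → R
A(0)−Z(25): -25≡1 → B
Z(25)−K(10): 15 → P
X(23)−P(15): 8 → I
Z(25)−Z(25): 0 → A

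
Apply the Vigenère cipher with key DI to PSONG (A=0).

Repeat the key across the message: DIDID
P(15)+D(3): 18 → S
S(18)+I(8): 26≡0 → A
O(14)+D(3): 17 → R
N(13)+I(8): 21 → V
G(6)+D(3): 9 → J

SARVJ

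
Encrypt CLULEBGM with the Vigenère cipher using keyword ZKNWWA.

BVHHABFW

Repeat the key across the message: ZKNWWAZK
C(2)+Z(25): 27≡1 → B
L(11)+K(10): 21 → V
U(20)+N(13): 33≡7 → H
L(11)+W(22): 33≡7 → H
E(4)+W(22): 26≡0 → A
B(1)+A(0): 1 → B
G(6)+Z(25): 31≡5 → F
M(12)+K(10): 22 → W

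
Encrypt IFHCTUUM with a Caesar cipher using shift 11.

I(8): 8+11=19 → T
F(5): 5+11=16 → Q
H(7): 7+11=18 → S
C(2): 2+11=13 → N
T(19): 19+11=30≡4 → E
U(20): 20+11=31≡5 → F
U(20): 20+11=31≡5 → F
M(12): 12+11=23 → X

TQSNEFFX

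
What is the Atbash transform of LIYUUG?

ORBFFT

L(11) → O(14)
I(8) → R(17)
Y(24) → B(1)
U(20) → F(5)
U(20) → F(5)
G(6) → T(19)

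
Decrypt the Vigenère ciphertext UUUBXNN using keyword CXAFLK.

SXUWMDL

Repeat the key across the ciphertext: CXAFLKC
U(20)−C(2): 18 → S
U(20)−X(23): -3≡23 → X
U(20)−A(0): 20 → U
B(1)−F(5): -4≡22 → W
X(23)−L(11): 12 → M
N(13)−K(10): 3 → D
N(13)−C(2): 11 → L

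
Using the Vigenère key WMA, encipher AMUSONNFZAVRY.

Repeat the key across the message: WMAWMAWMAWMAW
A(0)+W(22): 22 → W
M(12)+M(12): 24 → Y
U(20)+A(0): 20 → U
S(18)+W(22): 40≡14 → O
O(14)+M(12): 26≡0 → A
N(13)+A(0): 13 → N
N(13)+W(22): 35≡9 → J
F(5)+M(12): 17 → R
Z(25)+A(0): 25 → Z
A(0)+W(22): 22 → W
V(21)+M(12): 33≡7 → H
R(17)+A(0): 17 → R
Y(24)+W(22): 46≡20 → U

WYUOANJRZWHRU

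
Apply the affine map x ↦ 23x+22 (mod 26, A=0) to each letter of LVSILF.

L(11): 23·11+22=275≡15 → P
V(21): 23·21+22=505≡11 → L
S(18): 23·18+22=436≡20 → U
I(8): 23·8+22=206≡24 → Y
L(11): 23·11+22=275≡15 → P
F(5): 23·5+22=137≡7 → H

PLUYPH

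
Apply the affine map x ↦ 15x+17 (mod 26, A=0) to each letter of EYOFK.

ZNTOL

E(4): 15·4+17=77≡25 → Z
Y(24): 15·24+17=377≡13 → N
O(14): 15·14+17=227≡19 → T
F(5): 15·5+17=92≡14 → O
K(10): 15·10+17=167≡11 → L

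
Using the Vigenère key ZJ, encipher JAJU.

Repeat the key across the message: ZJZJ
J(9)+Z(25): 34≡8 → I
A(0)+J(9): 9 → J
J(9)+Z(25): 34≡8 → I
U(20)+J(9): 29≡3 → D

IJID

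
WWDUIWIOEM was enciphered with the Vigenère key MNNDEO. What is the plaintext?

Repeat the key across the ciphertext: MNNDEOMNND
W(22)−M(12): 10 → K
W(22)−N(13): 9 → J
D(3)−N(13): -10≡16 → Q
U(20)−D(3): 17 → R
I(8)−E(4): 4 → E
W(22)−O(14): 8 → I
I(8)−M(12): -4≡22 → W
O(14)−N(13): 1 → B
E(4)−N(13): -9≡17 → R
M(12)−D(3): 9 → J

KJQREIWBRJ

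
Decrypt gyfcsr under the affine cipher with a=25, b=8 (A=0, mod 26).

The inverse of 25 mod 26 is 25, since 25·25=625≡1. Apply D(y)=25·(y−8) mod 26:
g(6): 25·(6−8)=-50≡2 → c
y(24): 25·(24−8)=400≡10 → k
f(5): 25·(5−8)=-75≡3 → d
c(2): 25·(2−8)=-150≡6 → g
s(18): 25·(18−8)=250≡16 → q
r(17): 25·(17−8)=225≡17 → r

ckdgqr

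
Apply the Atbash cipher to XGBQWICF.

CTYJDRXU

X(23) → C(2)
G(6) → T(19)
B(1) → Y(24)
Q(16) → J(9)
W(22) → D(3)
I(8) → R(17)
C(2) → X(23)
F(5) → U(20)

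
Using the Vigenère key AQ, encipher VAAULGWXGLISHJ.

VQAKLWWNGBIIHZ

Repeat the key across the message: AQAQAQAQAQAQAQ
V(21)+A(0): 21 → V
A(0)+Q(16): 16 → Q
A(0)+A(0): 0 → A
U(20)+Q(16): 36≡10 → K
L(11)+A(0): 11 → L
G(6)+Q(16): 22 → W
W(22)+A(0): 22 → W
X(23)+Q(16): 39≡13 → N
G(6)+A(0): 6 → G
L(11)+Q(16): 27≡1 → B
I(8)+A(0): 8 → I
S(18)+Q(16): 34≡8 → I
H(7)+A(0): 7 → H
J(9)+Q(16): 25 → Z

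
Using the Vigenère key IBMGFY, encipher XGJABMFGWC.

FHVGGKNHII

Repeat the key across the message: IBMGFYIBMG
X(23)+I(8): 31≡5 → F
G(6)+B(1): 7 → H
J(9)+M(12): 21 → V
A(0)+G(6): 6 → G
B(1)+F(5): 6 → G
M(12)+Y(24): 36≡10 → K
F(5)+I(8): 13 → N
G(6)+B(1): 7 → H
W(22)+M(12): 34≡8 → I
C(2)+G(6): 8 → I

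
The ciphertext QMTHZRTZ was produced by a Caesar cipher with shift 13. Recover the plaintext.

Q(16): 16−13=3 → D
M(12): 12−13=-1≡25 → Z
T(19): 19−13=6 → G
H(7): 7−13=-6≡20 → U
Z(25): 25−13=12 → M
R(17): 17−13=4 → E
T(19): 19−13=6 → G
Z(25): 25−13=12 → M

DZGUMEGM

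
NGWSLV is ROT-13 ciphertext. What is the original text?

ATJFYI

N(13): 13−13=0 → A
G(6): 6−13=-7≡19 → T
W(22): 22−13=9 → J
S(18): 18−13=5 → F
L(11): 11−13=-2≡24 → Y
V(21): 21−13=8 → I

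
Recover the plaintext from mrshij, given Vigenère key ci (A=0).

kjqzgb

Repeat the key across the ciphertext: cicici
m(12)−c(2): 10 → k
r(17)−i(8): 9 → j
s(18)−c(2): 16 → q
h(7)−i(8): -1≡25 → z
i(8)−c(2): 6 → g
j(9)−i(8): 1 → b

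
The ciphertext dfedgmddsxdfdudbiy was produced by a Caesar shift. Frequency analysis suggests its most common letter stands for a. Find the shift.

The most frequent ciphertext letter is d (appears 7 times).
d is position 3; a is position 0.
Shift = 3.

3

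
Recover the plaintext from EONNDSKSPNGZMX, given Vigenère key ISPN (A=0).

WWYAVAVFHVRMEF

Repeat the key across the ciphertext: ISPNISPNISPNIS
E(4)−I(8): -4≡22 → W
O(14)−S(18): -4≡22 → W
N(13)−P(15): -2≡24 → Y
N(13)−N(13): 0 → A
D(3)−I(8): -5≡21 → V
S(18)−S(18): 0 → A
K(10)−P(15): -5≡21 → V
S(18)−N(13): 5 → F
P(15)−I(8): 7 → H
N(13)−S(18): -5≡21 → V
G(6)−P(15): -9≡17 → R
Z(25)−N(13): 12 → M
M(12)−I(8): 4 → E
X(23)−S(18): 5 → F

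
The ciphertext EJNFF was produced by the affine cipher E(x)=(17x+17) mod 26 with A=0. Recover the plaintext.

The inverse of 17 mod 26 is 23, since 17·23=391≡1. Apply D(y)=23·(y−17) mod 26:
E(4): 23·(4−17)=-299≡13 → N
J(9): 23·(9−17)=-184≡24 → Y
N(13): 23·(13−17)=-92≡12 → M
F(5): 23·(5−17)=-276≡10 → K
F(5): 23·(5−17)=-276≡10 → K

NYMKK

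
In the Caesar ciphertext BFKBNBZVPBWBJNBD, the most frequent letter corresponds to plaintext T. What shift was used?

8

The most frequent ciphertext letter is B (appears 6 times).
B is position 1; T is position 19.
Shift = -18≡8.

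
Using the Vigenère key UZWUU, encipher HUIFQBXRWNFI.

BTEZKVWNQHZH

Repeat the key across the message: UZWUUUZWUUUZ
H(7)+U(20): 27≡1 → B
U(20)+Z(25): 45≡19 → T
I(8)+W(22): 30≡4 → E
F(5)+U(20): 25 → Z
Q(16)+U(20): 36≡10 → K
B(1)+U(20): 21 → V
X(23)+Z(25): 48≡22 → W
R(17)+W(22): 39≡13 → N
W(22)+U(20): 42≡16 → Q
N(13)+U(20): 33≡7 → H
F(5)+U(20): 25 → Z
I(8)+Z(25): 33≡7 → H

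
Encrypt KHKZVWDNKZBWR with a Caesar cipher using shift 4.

K(10): 10+4=14 → O
H(7): 7+4=11 → L
K(10): 10+4=14 → O
Z(25): 25+4=29≡3 → D
V(21): 21+4=25 → Z
W(22): 22+4=26≡0 → A
D(3): 3+4=7 → H
N(13): 13+4=17 → R
K(10): 10+4=14 → O
Z(25): 25+4=29≡3 → D
B(1): 1+4=5 → F
W(22): 22+4=26≡0 → A
R(17): 17+4=21 → V

OLODZAHRODFAV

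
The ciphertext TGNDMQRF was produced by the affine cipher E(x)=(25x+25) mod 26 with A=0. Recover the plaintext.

The inverse of 25 mod 26 is 25, since 25·25=625≡1. Apply D(y)=25·(y−25) mod 26:
T(19): 25·(19−25)=-150≡6 → G
G(6): 25·(6−25)=-475≡19 → T
N(13): 25·(13−25)=-300≡12 → M
D(3): 25·(3−25)=-550≡22 → W
M(12): 25·(12−25)=-325≡13 → N
Q(16): 25·(16−25)=-225≡9 → J
R(17): 25·(17−25)=-200≡8 → I
F(5): 25·(5−25)=-500≡20 → U

GTMWNJIU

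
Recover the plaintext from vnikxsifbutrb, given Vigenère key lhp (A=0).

kgtzqdxymjmcq

Repeat the key across the ciphertext: lhplhplhplhpl
v(21)−l(11): 10 → k
n(13)−h(7): 6 → g
i(8)−p(15): -7≡19 → t
k(10)−l(11): -1≡25 → z
x(23)−h(7): 16 → q
s(18)−p(15): 3 → d
i(8)−l(11): -3≡23 → x
f(5)−h(7): -2≡24 → y
b(1)−p(15): -14≡12 → m
u(20)−l(11): 9 → j
t(19)−h(7): 12 → m
r(17)−p(15): 2 → c
b(1)−l(11): -10≡16 → q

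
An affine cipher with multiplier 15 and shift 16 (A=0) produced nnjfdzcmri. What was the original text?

The inverse of 15 mod 26 is 7, since 15·7=105≡1. Apply D(y)=7·(y−16) mod 26:
n(13): 7·(13−16)=-21≡5 → f
n(13): 7·(13−16)=-21≡5 → f
j(9): 7·(9−16)=-49≡3 → d
f(5): 7·(5−16)=-77≡1 → b
d(3): 7·(3−16)=-91≡13 → n
z(25): 7·(25−16)=63≡11 → l
c(2): 7·(2−16)=-98≡6 → g
m(12): 7·(12−16)=-28≡24 → y
r(17): 7·(17−16)=7 → h
i(8): 7·(8−16)=-56≡22 → w

ffdbnlgyhw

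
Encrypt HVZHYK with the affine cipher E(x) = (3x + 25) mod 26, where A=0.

UKWUTD

H(7): 3·7+25=46≡20 → U
V(21): 3·21+25=88≡10 → K
Z(25): 3·25+25=100≡22 → W
H(7): 3·7+25=46≡20 → U
Y(24): 3·24+25=97≡19 → T
K(10): 3·10+25=55≡3 → D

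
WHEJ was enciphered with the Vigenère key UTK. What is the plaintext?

Repeat the key across the ciphertext: UTKU
W(22)−U(20): 2 → C
H(7)−T(19): -12≡14 → O
E(4)−K(10): -6≡20 → U
J(9)−U(20): -11≡15 → P

COUP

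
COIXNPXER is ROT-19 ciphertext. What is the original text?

JVPEUWELY

C(2): 2−19=-17≡9 → J
O(14): 14−19=-5≡21 → V
I(8): 8−19=-11≡15 → P
X(23): 23−19=4 → E
N(13): 13−19=-6≡20 → U
P(15): 15−19=-4≡22 → W
X(23): 23−19=4 → E
E(4): 4−19=-15≡11 → L
R(17): 17−19=-2≡24 → Y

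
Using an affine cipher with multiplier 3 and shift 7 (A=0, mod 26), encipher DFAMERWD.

QWHRTGVQ

D(3): 3·3+7=16 → Q
F(5): 3·5+7=22 → W
A(0): 3·0+7=7 → H
M(12): 3·12+7=43≡17 → R
E(4): 3·4+7=19 → T
R(17): 3·17+7=58≡6 → G
W(22): 3·22+7=73≡21 → V
D(3): 3·3+7=16 → Q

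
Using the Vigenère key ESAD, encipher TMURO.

Repeat the key across the message: ESADE
T(19)+E(4): 23 → X
M(12)+S(18): 30≡4 → E
U(20)+A(0): 20 → U
R(17)+D(3): 20 → U
O(14)+E(4): 18 → S

XEUUS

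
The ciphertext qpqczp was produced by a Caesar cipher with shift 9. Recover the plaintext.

hghtqg

q(16): 16−9=7 → h
p(15): 15−9=6 → g
q(16): 16−9=7 → h
c(2): 2−9=-7≡19 → t
z(25): 25−9=16 → q
p(15): 15−9=6 → g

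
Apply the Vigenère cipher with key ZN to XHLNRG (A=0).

WUKAQT

Repeat the key across the message: ZNZNZN
X(23)+Z(25): 48≡22 → W
H(7)+N(13): 20 → U
L(11)+Z(25): 36≡10 → K
N(13)+N(13): 26≡0 → A
R(17)+Z(25): 42≡16 → Q
G(6)+N(13): 19 → T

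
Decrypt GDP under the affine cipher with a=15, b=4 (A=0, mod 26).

OTZ

The inverse of 15 mod 26 is 7, since 15·7=105≡1. Apply D(y)=7·(y−4) mod 26:
G(6): 7·(6−4)=14 → O
D(3): 7·(3−4)=-7≡19 → T
P(15): 7·(15−4)=77≡25 → Z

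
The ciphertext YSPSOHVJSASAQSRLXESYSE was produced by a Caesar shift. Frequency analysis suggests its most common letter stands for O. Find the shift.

4

The most frequent ciphertext letter is S (appears 7 times).
S is position 18; O is position 14.
Shift = 4.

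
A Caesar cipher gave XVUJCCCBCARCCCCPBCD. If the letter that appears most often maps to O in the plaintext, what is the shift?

The most frequent ciphertext letter is C (appears 9 times).
C is position 2; O is position 14.
Shift = -12≡14.

14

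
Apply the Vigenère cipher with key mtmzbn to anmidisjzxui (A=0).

mgyheveclwvv

Repeat the key across the message: mtmzbnmtmzbn
a(0)+m(12): 12 → m
n(13)+t(19): 32≡6 → g
m(12)+m(12): 24 → y
i(8)+z(25): 33≡7 → h
d(3)+b(1): 4 → e
i(8)+n(13): 21 → v
s(18)+m(12): 30≡4 → e
j(9)+t(19): 28≡2 → c
z(25)+m(12): 37≡11 → l
x(23)+z(25): 48≡22 → w
u(20)+b(1): 21 → v
i(8)+n(13): 21 → v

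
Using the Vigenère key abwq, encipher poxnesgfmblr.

pptdetcvmchh

Repeat the key across the message: abwqabwqabwq
p(15)+a(0): 15 → p
o(14)+b(1): 15 → p
x(23)+w(22): 45≡19 → t
n(13)+q(16): 29≡3 → d
e(4)+a(0): 4 → e
s(18)+b(1): 19 → t
g(6)+w(22): 28≡2 → c
f(5)+q(16): 21 → v
m(12)+a(0): 12 → m
b(1)+b(1): 2 → c
l(11)+w(22): 33≡7 → h
r(17)+q(16): 33≡7 → h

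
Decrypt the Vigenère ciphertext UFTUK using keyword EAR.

Repeat the key across the ciphertext: EAREA
U(20)−E(4): 16 → Q
F(5)−A(0): 5 → F
T(19)−R(17): 2 → C
U(20)−E(4): 16 → Q
K(10)−A(0): 10 → K

QFCQK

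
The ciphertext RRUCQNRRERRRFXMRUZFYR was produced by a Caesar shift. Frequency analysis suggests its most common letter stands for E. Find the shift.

13

The most frequent ciphertext letter is R (appears 9 times).
R is position 17; E is position 4.
Shift = 13.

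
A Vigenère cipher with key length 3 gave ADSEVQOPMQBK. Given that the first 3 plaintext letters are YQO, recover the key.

CNE

Subtract each crib letter from the matching ciphertext letter (mod 26):
A(0)−Y(24)=-24≡2 → C
D(3)−Q(16)=-13≡13 → N
S(18)−O(14)=4 → E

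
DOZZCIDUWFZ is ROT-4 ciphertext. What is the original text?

ZKVVYEZQSBV

D(3): 3−4=-1≡25 → Z
O(14): 14−4=10 → K
Z(25): 25−4=21 → V
Z(25): 25−4=21 → V
C(2): 2−4=-2≡24 → Y
I(8): 8−4=4 → E
D(3): 3−4=-1≡25 → Z
U(20): 20−4=16 → Q
W(22): 22−4=18 → S
F(5): 5−4=1 → B
Z(25): 25−4=21 → V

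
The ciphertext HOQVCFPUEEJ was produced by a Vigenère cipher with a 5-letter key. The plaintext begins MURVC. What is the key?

VUZAA

Subtract each crib letter from the matching ciphertext letter (mod 26):
H(7)−M(12)=-5≡21 → V
O(14)−U(20)=-6≡20 → U
Q(16)−R(17)=-1≡25 → Z
V(21)−V(21)=0 → A
C(2)−C(2)=0 → A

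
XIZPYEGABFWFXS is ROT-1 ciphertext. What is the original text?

WHYOXDFZAEVEWR

X(23): 23−1=22 → W
I(8): 8−1=7 → H
Z(25): 25−1=24 → Y
P(15): 15−1=14 → O
Y(24): 24−1=23 → X
E(4): 4−1=3 → D
G(6): 6−1=5 → F
A(0): 0−1=-1≡25 → Z
B(1): 1−1=0 → A
F(5): 5−1=4 → E
W(22): 22−1=21 → V
F(5): 5−1=4 → E
X(23): 23−1=22 → W
S(18): 18−1=17 → R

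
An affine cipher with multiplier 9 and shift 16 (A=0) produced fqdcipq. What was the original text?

The inverse of 9 mod 26 is 3, since 9·3=27≡1. Apply D(y)=3·(y−16) mod 26:
f(5): 3·(5−16)=-33≡19 → t
q(16): 3·(16−16)=0 → a
d(3): 3·(3−16)=-39≡13 → n
c(2): 3·(2−16)=-42≡10 → k
i(8): 3·(8−16)=-24≡2 → c
p(15): 3·(15−16)=-3≡23 → x
q(16): 3·(16−16)=0 → a

tankcxa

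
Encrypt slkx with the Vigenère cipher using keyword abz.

Repeat the key across the message: abza
s(18)+a(0): 18 → s
l(11)+b(1): 12 → m
k(10)+z(25): 35≡9 → j
x(23)+a(0): 23 → x

smjx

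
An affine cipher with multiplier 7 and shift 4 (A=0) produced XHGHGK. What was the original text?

The inverse of 7 mod 26 is 15, since 7·15=105≡1. Apply D(y)=15·(y−4) mod 26:
X(23): 15·(23−4)=285≡25 → Z
H(7): 15·(7−4)=45≡19 → T
G(6): 15·(6−4)=30≡4 → E
H(7): 15·(7−4)=45≡19 → T
G(6): 15·(6−4)=30≡4 → E
K(10): 15·(10−4)=90≡12 → M

ZTETEM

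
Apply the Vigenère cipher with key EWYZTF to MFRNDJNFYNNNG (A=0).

QBPMWORBWMGSK

Repeat the key across the message: EWYZTFEWYZTFE
M(12)+E(4): 16 → Q
F(5)+W(22): 27≡1 → B
R(17)+Y(24): 41≡15 → P
N(13)+Z(25): 38≡12 → M
D(3)+T(19): 22 → W
J(9)+F(5): 14 → O
N(13)+E(4): 17 → R
F(5)+W(22): 27≡1 → B
Y(24)+Y(24): 48≡22 → W
N(13)+Z(25): 38≡12 → M
N(13)+T(19): 32≡6 → G
N(13)+F(5): 18 → S
G(6)+E(4): 10 → K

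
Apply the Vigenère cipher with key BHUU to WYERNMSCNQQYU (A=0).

Repeat the key across the message: BHUUBHUUBHUUB
W(22)+B(1): 23 → X
Y(24)+H(7): 31≡5 → F
E(4)+U(20): 24 → Y
R(17)+U(20): 37≡11 → L
N(13)+B(1): 14 → O
M(12)+H(7): 19 → T
S(18)+U(20): 38≡12 → M
C(2)+U(20): 22 → W
N(13)+B(1): 14 → O
Q(16)+H(7): 23 → X
Q(16)+U(20): 36≡10 → K
Y(24)+U(20): 44≡18 → S
U(20)+B(1): 21 → V

XFYLOTMWOXKSV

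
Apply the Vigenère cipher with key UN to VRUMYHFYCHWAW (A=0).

PEOZSUZLWUQNQ

Repeat the key across the message: UNUNUNUNUNUNU
V(21)+U(20): 41≡15 → P
R(17)+N(13): 30≡4 → E
U(20)+U(20): 40≡14 → O
M(12)+N(13): 25 → Z
Y(24)+U(20): 44≡18 → S
H(7)+N(13): 20 → U
F(5)+U(20): 25 → Z
Y(24)+N(13): 37≡11 → L
C(2)+U(20): 22 → W
H(7)+N(13): 20 → U
W(22)+U(20): 42≡16 → Q
A(0)+N(13): 13 → N
W(22)+U(20): 42≡16 → Q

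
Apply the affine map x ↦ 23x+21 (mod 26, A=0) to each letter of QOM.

ZFL

Q(16): 23·16+21=389≡25 → Z
O(14): 23·14+21=343≡5 → F
M(12): 23·12+21=297≡11 → L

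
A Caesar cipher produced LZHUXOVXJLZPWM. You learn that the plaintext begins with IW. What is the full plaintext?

From the crib: L(11)−I(8)=3, so the shift is 3.
Subtract 3 from each ciphertext letter:
L(11): 11−3=8 → I
Z(25): 25−3=22 → W
H(7): 7−3=4 → E
U(20): 20−3=17 → R
X(23): 23−3=20 → U
O(14): 14−3=11 → L
V(21): 21−3=18 → S
X(23): 23−3=20 → U
J(9): 9−3=6 → G
L(11): 11−3=8 → I
Z(25): 25−3=22 → W
P(15): 15−3=12 → M
W(22): 22−3=19 → T
M(12): 12−3=9 → J

IWERULSUGIWMTJ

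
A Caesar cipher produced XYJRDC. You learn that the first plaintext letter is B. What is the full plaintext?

From the crib: X(23)−B(1)=22, so the shift is 22.
Subtract 22 from each ciphertext letter:
X(23): 23−22=1 → B
Y(24): 24−22=2 → C
J(9): 9−22=-13≡13 → N
R(17): 17−22=-5≡21 → V
D(3): 3−22=-19≡7 → H
C(2): 2−22=-20≡6 → G

BCNVHG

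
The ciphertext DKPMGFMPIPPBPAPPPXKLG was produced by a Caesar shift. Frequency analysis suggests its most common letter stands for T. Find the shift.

The most frequent ciphertext letter is P (appears 8 times).
P is position 15; T is position 19.
Shift = -4≡22.

22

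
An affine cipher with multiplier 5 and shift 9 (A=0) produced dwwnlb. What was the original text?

The inverse of 5 mod 26 is 21, since 5·21=105≡1. Apply D(y)=21·(y−9) mod 26:
d(3): 21·(3−9)=-126≡4 → e
w(22): 21·(22−9)=273≡13 → n
w(22): 21·(22−9)=273≡13 → n
n(13): 21·(13−9)=84≡6 → g
l(11): 21·(11−9)=42≡16 → q
b(1): 21·(1−9)=-168≡14 → o

enngqo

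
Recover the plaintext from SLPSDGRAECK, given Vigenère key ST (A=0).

ASXZLNZHMJS

Repeat the key across the ciphertext: STSTSTSTSTS
S(18)−S(18): 0 → A
L(11)−T(19): -8≡18 → S
P(15)−S(18): -3≡23 → X
S(18)−T(19): -1≡25 → Z
D(3)−S(18): -15≡11 → L
G(6)−T(19): -13≡13 → N
R(17)−S(18): -1≡25 → Z
A(0)−T(19): -19≡7 → H
E(4)−S(18): -14≡12 → M
C(2)−T(19): -17≡9 → J
K(10)−S(18): -8≡18 → S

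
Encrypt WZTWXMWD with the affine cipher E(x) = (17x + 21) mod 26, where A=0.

FEGFWRFU

W(22): 17·22+21=395≡5 → F
Z(25): 17·25+21=446≡4 → E
T(19): 17·19+21=344≡6 → G
W(22): 17·22+21=395≡5 → F
X(23): 17·23+21=412≡22 → W
M(12): 17·12+21=225≡17 → R
W(22): 17·22+21=395≡5 → F
D(3): 17·3+21=72≡20 → U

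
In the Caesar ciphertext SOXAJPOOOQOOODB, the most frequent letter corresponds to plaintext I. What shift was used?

The most frequent ciphertext letter is O (appears 7 times).
O is position 14; I is position 8.
Shift = 6.

6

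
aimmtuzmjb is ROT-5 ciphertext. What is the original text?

a(0): 0−5=-5≡21 → v
i(8): 8−5=3 → d
m(12): 12−5=7 → h
m(12): 12−5=7 → h
t(19): 19−5=14 → o
u(20): 20−5=15 → p
z(25): 25−5=20 → u
m(12): 12−5=7 → h
j(9): 9−5=4 → e
b(1): 1−5=-4≡22 → w

vdhhopuhew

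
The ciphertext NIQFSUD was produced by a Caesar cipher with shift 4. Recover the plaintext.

JEMBOQZ

N(13): 13−4=9 → J
I(8): 8−4=4 → E
Q(16): 16−4=12 → M
F(5): 5−4=1 → B
S(18): 18−4=14 → O
U(20): 20−4=16 → Q
D(3): 3−4=-1≡25 → Z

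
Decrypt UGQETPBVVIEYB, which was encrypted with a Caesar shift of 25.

VHRFUQCWWJFZC

U(20): 20−25=-5≡21 → V
G(6): 6−25=-19≡7 → H
Q(16): 16−25=-9≡17 → R
E(4): 4−25=-21≡5 → F
T(19): 19−25=-6≡20 → U
P(15): 15−25=-10≡16 → Q
B(1): 1−25=-24≡2 → C
V(21): 21−25=-4≡22 → W
V(21): 21−25=-4≡22 → W
I(8): 8−25=-17≡9 → J
E(4): 4−25=-21≡5 → F
Y(24): 24−25=-1≡25 → Z
B(1): 1−25=-24≡2 → C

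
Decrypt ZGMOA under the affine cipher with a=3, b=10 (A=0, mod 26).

FQSKO

The inverse of 3 mod 26 is 9, since 3·9=27≡1. Apply D(y)=9·(y−10) mod 26:
Z(25): 9·(25−10)=135≡5 → F
G(6): 9·(6−10)=-36≡16 → Q
M(12): 9·(12−10)=18 → S
O(14): 9·(14−10)=36≡10 → K
A(0): 9·(0−10)=-90≡14 → O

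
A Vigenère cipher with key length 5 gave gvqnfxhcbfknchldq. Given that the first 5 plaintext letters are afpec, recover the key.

gqbjd

Subtract each crib letter from the matching ciphertext letter (mod 26):
g(6)−a(0)=6 → g
v(21)−f(5)=16 → q
q(16)−p(15)=1 → b
n(13)−e(4)=9 → j
f(5)−c(2)=3 → d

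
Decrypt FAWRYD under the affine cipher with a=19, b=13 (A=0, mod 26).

QNVSRU

The inverse of 19 mod 26 is 11, since 19·11=209≡1. Apply D(y)=11·(y−13) mod 26:
F(5): 11·(5−13)=-88≡16 → Q
A(0): 11·(0−13)=-143≡13 → N
W(22): 11·(22−13)=99≡21 → V
R(17): 11·(17−13)=44≡18 → S
Y(24): 11·(24−13)=121≡17 → R
D(3): 11·(3−13)=-110≡20 → U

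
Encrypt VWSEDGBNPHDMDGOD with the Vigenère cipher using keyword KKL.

Repeat the key across the message: KKLKKLKKLKKLKKLK
V(21)+K(10): 31≡5 → F
W(22)+K(10): 32≡6 → G
S(18)+L(11): 29≡3 → D
E(4)+K(10): 14 → O
D(3)+K(10): 13 → N
G(6)+L(11): 17 → R
B(1)+K(10): 11 → L
N(13)+K(10): 23 → X
P(15)+L(11): 26≡0 → A
H(7)+K(10): 17 → R
D(3)+K(10): 13 → N
M(12)+L(11): 23 → X
D(3)+K(10): 13 → N
G(6)+K(10): 16 → Q
O(14)+L(11): 25 → Z
D(3)+K(10): 13 → N

FGDONRLXARNXNQZN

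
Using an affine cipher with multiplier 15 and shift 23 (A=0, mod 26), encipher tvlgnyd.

wagjktq

t(19): 15·19+23=308≡22 → w
v(21): 15·21+23=338≡0 → a
l(11): 15·11+23=188≡6 → g
g(6): 15·6+23=113≡9 → j
n(13): 15·13+23=218≡10 → k
y(24): 15·24+23=383≡19 → t
d(3): 15·3+23=68≡16 → q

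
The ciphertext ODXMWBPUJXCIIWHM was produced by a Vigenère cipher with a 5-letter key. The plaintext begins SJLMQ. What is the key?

WUMAG

Subtract each crib letter from the matching ciphertext letter (mod 26):
O(14)−S(18)=-4≡22 → W
D(3)−J(9)=-6≡20 → U
X(23)−L(11)=12 → M
M(12)−M(12)=0 → A
W(22)−Q(16)=6 → G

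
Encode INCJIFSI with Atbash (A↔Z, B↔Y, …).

I(8) → R(17)
N(13) → M(12)
C(2) → X(23)
J(9) → Q(16)
I(8) → R(17)
F(5) → U(20)
S(18) → H(7)
I(8) → R(17)

RMXQRUHR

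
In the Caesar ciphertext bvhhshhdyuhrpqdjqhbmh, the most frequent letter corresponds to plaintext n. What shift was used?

20

The most frequent ciphertext letter is h (appears 7 times).
h is position 7; n is position 13.
Shift = -6≡20.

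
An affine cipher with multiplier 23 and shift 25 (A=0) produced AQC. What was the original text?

The inverse of 23 mod 26 is 17, since 23·17=391≡1. Apply D(y)=17·(y−25) mod 26:
A(0): 17·(0−25)=-425≡17 → R
Q(16): 17·(16−25)=-153≡3 → D
C(2): 17·(2−25)=-391≡25 → Z

RDZ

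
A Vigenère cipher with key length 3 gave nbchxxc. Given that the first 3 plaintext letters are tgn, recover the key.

uvp

Subtract each crib letter from the matching ciphertext letter (mod 26):
n(13)−t(19)=-6≡20 → u
b(1)−g(6)=-5≡21 → v
c(2)−n(13)=-11≡15 → p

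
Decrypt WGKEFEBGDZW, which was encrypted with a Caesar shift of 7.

PZDXYXUZWSP

W(22): 22−7=15 → P
G(6): 6−7=-1≡25 → Z
K(10): 10−7=3 → D
E(4): 4−7=-3≡23 → X
F(5): 5−7=-2≡24 → Y
E(4): 4−7=-3≡23 → X
B(1): 1−7=-6≡20 → U
G(6): 6−7=-1≡25 → Z
D(3): 3−7=-4≡22 → W
Z(25): 25−7=18 → S
W(22): 22−7=15 → P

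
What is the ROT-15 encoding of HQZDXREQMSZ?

H(7): 7+15=22 → W
Q(16): 16+15=31≡5 → F
Z(25): 25+15=40≡14 → O
D(3): 3+15=18 → S
X(23): 23+15=38≡12 → M
R(17): 17+15=32≡6 → G
E(4): 4+15=19 → T
Q(16): 16+15=31≡5 → F
M(12): 12+15=27≡1 → B
S(18): 18+15=33≡7 → H
Z(25): 25+15=40≡14 → O

WFOSMGTFBHO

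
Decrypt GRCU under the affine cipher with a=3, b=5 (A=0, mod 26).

JEZF

The inverse of 3 mod 26 is 9, since 3·9=27≡1. Apply D(y)=9·(y−5) mod 26:
G(6): 9·(6−5)=9 → J
R(17): 9·(17−5)=108≡4 → E
C(2): 9·(2−5)=-27≡25 → Z
U(20): 9·(20−5)=135≡5 → F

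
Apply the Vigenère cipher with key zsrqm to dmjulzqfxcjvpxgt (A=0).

Repeat the key across the message: zsrqmzsrqmzsrqmz
d(3)+z(25): 28≡2 → c
m(12)+s(18): 30≡4 → e
j(9)+r(17): 26≡0 → a
u(20)+q(16): 36≡10 → k
l(11)+m(12): 23 → x
z(25)+z(25): 50≡24 → y
q(16)+s(18): 34≡8 → i
f(5)+r(17): 22 → w
x(23)+q(16): 39≡13 → n
c(2)+m(12): 14 → o
j(9)+z(25): 34≡8 → i
v(21)+s(18): 39≡13 → n
p(15)+r(17): 32≡6 → g
x(23)+q(16): 39≡13 → n
g(6)+m(12): 18 → s
t(19)+z(25): 44≡18 → s

ceakxyiwnoingnss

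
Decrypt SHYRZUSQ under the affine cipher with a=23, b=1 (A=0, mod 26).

DYBMSLDV

The inverse of 23 mod 26 is 17, since 23·17=391≡1. Apply D(y)=17·(y−1) mod 26:
S(18): 17·(18−1)=289≡3 → D
H(7): 17·(7−1)=102≡24 → Y
Y(24): 17·(24−1)=391≡1 → B
R(17): 17·(17−1)=272≡12 → M
Z(25): 17·(25−1)=408≡18 → S
U(20): 17·(20−1)=323≡11 → L
S(18): 17·(18−1)=289≡3 → D
Q(16): 17·(16−1)=255≡21 → V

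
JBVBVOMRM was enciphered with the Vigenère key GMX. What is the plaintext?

Repeat the key across the ciphertext: GMXGMXGMX
J(9)−G(6): 3 → D
B(1)−M(12): -11≡15 → P
V(21)−X(23): -2≡24 → Y
B(1)−G(6): -5≡21 → V
V(21)−M(12): 9 → J
O(14)−X(23): -9≡17 → R
M(12)−G(6): 6 → G
R(17)−M(12): 5 → F
M(12)−X(23): -11≡15 → P

DPYVJRGFP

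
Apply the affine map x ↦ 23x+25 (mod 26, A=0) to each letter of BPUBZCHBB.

WGRWCTEWW

B(1): 23·1+25=48≡22 → W
P(15): 23·15+25=370≡6 → G
U(20): 23·20+25=485≡17 → R
B(1): 23·1+25=48≡22 → W
Z(25): 23·25+25=600≡2 → C
C(2): 23·2+25=71≡19 → T
H(7): 23·7+25=186≡4 → E
B(1): 23·1+25=48≡22 → W
B(1): 23·1+25=48≡22 → W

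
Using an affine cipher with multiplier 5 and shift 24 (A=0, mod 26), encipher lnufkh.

l(11): 5·11+24=79≡1 → b
n(13): 5·13+24=89≡11 → l
u(20): 5·20+24=124≡20 → u
f(5): 5·5+24=49≡23 → x
k(10): 5·10+24=74≡22 → w
h(7): 5·7+24=59≡7 → h

bluxwh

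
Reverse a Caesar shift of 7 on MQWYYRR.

FJPRRKK

M(12): 12−7=5 → F
Q(16): 16−7=9 → J
W(22): 22−7=15 → P
Y(24): 24−7=17 → R
Y(24): 24−7=17 → R
R(17): 17−7=10 → K
R(17): 17−7=10 → K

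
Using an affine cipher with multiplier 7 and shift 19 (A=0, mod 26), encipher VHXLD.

V(21): 7·21+19=166≡10 → K
H(7): 7·7+19=68≡16 → Q
X(23): 7·23+19=180≡24 → Y
L(11): 7·11+19=96≡18 → S
D(3): 7·3+19=40≡14 → O

KQYSO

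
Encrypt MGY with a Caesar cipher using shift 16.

CWO

M(12): 12+16=28≡2 → C
G(6): 6+16=22 → W
Y(24): 24+16=40≡14 → O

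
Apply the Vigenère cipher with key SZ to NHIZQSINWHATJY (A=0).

Repeat the key across the message: SZSZSZSZSZSZSZ
N(13)+S(18): 31≡5 → F
H(7)+Z(25): 32≡6 → G
I(8)+S(18): 26≡0 → A
Z(25)+Z(25): 50≡24 → Y
Q(16)+S(18): 34≡8 → I
S(18)+Z(25): 43≡17 → R
I(8)+S(18): 26≡0 → A
N(13)+Z(25): 38≡12 → M
W(22)+S(18): 40≡14 → O
H(7)+Z(25): 32≡6 → G
A(0)+S(18): 18 → S
T(19)+Z(25): 44≡18 → S
J(9)+S(18): 27≡1 → B
Y(24)+Z(25): 49≡23 → X

FGAYIRAMOGSSBX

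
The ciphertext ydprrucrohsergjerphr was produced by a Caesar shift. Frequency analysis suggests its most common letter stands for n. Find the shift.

The most frequent ciphertext letter is r (appears 6 times).
r is position 17; n is position 13.
Shift = 4.

4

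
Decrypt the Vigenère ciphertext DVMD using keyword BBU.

CUSC

Repeat the key across the ciphertext: BBUB
D(3)−B(1): 2 → C
V(21)−B(1): 20 → U
M(12)−U(20): -8≡18 → S
D(3)−B(1): 2 → C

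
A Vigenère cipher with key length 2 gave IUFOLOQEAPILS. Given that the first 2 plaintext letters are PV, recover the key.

Subtract each crib letter from the matching ciphertext letter (mod 26):
I(8)−P(15)=-7≡19 → T
U(20)−V(21)=-1≡25 → Z

TZ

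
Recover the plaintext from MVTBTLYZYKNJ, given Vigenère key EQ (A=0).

IFPLPVUJUUJT

Repeat the key across the ciphertext: EQEQEQEQEQEQ
M(12)−E(4): 8 → I
V(21)−Q(16): 5 → F
T(19)−E(4): 15 → P
B(1)−Q(16): -15≡11 → L
T(19)−E(4): 15 → P
L(11)−Q(16): -5≡21 → V
Y(24)−E(4): 20 → U
Z(25)−Q(16): 9 → J
Y(24)−E(4): 20 → U
K(10)−Q(16): -6≡20 → U
N(13)−E(4): 9 → J
J(9)−Q(16): -7≡19 → T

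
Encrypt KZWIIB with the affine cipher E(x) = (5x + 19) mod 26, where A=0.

K(10): 5·10+19=69≡17 → R
Z(25): 5·25+19=144≡14 → O
W(22): 5·22+19=129≡25 → Z
I(8): 5·8+19=59≡7 → H
I(8): 5·8+19=59≡7 → H
B(1): 5·1+19=24 → Y

ROZHHY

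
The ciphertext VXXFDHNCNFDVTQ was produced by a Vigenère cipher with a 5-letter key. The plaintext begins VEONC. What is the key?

ATJSB

Subtract each crib letter from the matching ciphertext letter (mod 26):
V(21)−V(21)=0 → A
X(23)−E(4)=19 → T
X(23)−O(14)=9 → J
F(5)−N(13)=-8≡18 → S
D(3)−C(2)=1 → B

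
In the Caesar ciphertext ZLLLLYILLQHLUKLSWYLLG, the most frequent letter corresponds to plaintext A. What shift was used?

The most frequent ciphertext letter is L (appears 10 times).
L is position 11; A is position 0.
Shift = 11.

11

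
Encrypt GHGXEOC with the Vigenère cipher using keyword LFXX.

RMDUPTZ

Repeat the key across the message: LFXXLFX
G(6)+L(11): 17 → R
H(7)+F(5): 12 → M
G(6)+X(23): 29≡3 → D
X(23)+X(23): 46≡20 → U
E(4)+L(11): 15 → P
O(14)+F(5): 19 → T
C(2)+X(23): 25 → Z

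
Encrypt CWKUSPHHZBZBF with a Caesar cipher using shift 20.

C(2): 2+20=22 → W
W(22): 22+20=42≡16 → Q
K(10): 10+20=30≡4 → E
U(20): 20+20=40≡14 → O
S(18): 18+20=38≡12 → M
P(15): 15+20=35≡9 → J
H(7): 7+20=27≡1 → B
H(7): 7+20=27≡1 → B
Z(25): 25+20=45≡19 → T
B(1): 1+20=21 → V
Z(25): 25+20=45≡19 → T
B(1): 1+20=21 → V
F(5): 5+20=25 → Z

WQEOMJBBTVTVZ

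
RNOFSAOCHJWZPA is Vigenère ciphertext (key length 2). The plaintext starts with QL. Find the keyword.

BC

Subtract each crib letter from the matching ciphertext letter (mod 26):
R(17)−Q(16)=1 → B
N(13)−L(11)=2 → C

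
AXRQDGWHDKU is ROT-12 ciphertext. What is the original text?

A(0): 0−12=-12≡14 → O
X(23): 23−12=11 → L
R(17): 17−12=5 → F
Q(16): 16−12=4 → E
D(3): 3−12=-9≡17 → R
G(6): 6−12=-6≡20 → U
W(22): 22−12=10 → K
H(7): 7−12=-5≡21 → V
D(3): 3−12=-9≡17 → R
K(10): 10−12=-2≡24 → Y
U(20): 20−12=8 → I

OLFERUKVRYI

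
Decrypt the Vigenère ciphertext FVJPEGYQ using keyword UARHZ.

LVSIFMYZ

Repeat the key across the ciphertext: UARHZUAR
F(5)−U(20): -15≡11 → L
V(21)−A(0): 21 → V
J(9)−R(17): -8≡18 → S
P(15)−H(7): 8 → I
E(4)−Z(25): -21≡5 → F
G(6)−U(20): -14≡12 → M
Y(24)−A(0): 24 → Y
Q(16)−R(17): -1≡25 → Z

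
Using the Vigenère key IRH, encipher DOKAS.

Repeat the key across the message: IRHIR
D(3)+I(8): 11 → L
O(14)+R(17): 31≡5 → F
K(10)+H(7): 17 → R
A(0)+I(8): 8 → I
S(18)+R(17): 35≡9 → J

LFRIJ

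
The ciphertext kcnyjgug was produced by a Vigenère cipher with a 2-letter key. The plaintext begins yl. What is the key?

mr

Subtract each crib letter from the matching ciphertext letter (mod 26):
k(10)−y(24)=-14≡12 → m
c(2)−l(11)=-9≡17 → r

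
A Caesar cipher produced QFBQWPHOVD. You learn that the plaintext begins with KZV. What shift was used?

6

From the crib: Q(16)−K(10)=6, so the shift is 6.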